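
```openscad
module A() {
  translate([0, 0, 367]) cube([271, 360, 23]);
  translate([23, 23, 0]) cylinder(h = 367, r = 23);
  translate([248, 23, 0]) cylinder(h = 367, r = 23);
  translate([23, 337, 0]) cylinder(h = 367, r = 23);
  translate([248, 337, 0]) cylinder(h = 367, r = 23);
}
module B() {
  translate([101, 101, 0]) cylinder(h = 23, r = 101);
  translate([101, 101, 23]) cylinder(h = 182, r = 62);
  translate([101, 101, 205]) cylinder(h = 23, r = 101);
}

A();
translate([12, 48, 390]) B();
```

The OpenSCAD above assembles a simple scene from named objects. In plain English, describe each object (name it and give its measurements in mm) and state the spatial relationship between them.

A is a four-legged stool. The seat is 271×360 mm, 23 mm thick, top at z = 390 mm. It stands on four round legs, each 46 mm in diameter, from z = 0 to the seat underside, each leg's axis is inset half a diameter from the nearest pair of seat edges (so the leg's bounding box is flush with the corner).

B is a spool: two coaxial disc flanges of radius 101 mm and thickness 23 mm, joined by a core cylinder of radius 62 mm and height 182 mm. The lower flange rests on z = 0 and the three cylinders share a vertical axis.

The spool is on top of the stool.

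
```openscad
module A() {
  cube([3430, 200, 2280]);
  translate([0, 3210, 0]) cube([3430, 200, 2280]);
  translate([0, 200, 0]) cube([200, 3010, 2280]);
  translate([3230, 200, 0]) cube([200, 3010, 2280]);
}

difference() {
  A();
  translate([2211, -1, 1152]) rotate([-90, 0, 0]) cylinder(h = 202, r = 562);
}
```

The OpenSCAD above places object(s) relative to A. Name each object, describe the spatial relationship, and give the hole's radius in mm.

A is a house frame. The house frame has a circular hole through its front wall. The hole's radius is 562 mm.

The subtracted cylinder has r = 562 mm.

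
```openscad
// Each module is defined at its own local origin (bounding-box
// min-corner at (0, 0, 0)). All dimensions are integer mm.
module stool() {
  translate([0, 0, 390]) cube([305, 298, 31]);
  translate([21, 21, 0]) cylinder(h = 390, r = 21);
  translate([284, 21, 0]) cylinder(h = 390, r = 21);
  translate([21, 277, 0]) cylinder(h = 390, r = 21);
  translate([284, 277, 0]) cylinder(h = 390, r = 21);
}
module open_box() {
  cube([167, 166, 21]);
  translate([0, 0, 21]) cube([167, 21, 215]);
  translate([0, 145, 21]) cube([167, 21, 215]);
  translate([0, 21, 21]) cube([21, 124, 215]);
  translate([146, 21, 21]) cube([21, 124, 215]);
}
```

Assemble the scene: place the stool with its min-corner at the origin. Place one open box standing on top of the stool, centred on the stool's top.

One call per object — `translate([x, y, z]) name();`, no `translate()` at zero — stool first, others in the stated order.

stool();
translate([69, 66, 421]) open_box();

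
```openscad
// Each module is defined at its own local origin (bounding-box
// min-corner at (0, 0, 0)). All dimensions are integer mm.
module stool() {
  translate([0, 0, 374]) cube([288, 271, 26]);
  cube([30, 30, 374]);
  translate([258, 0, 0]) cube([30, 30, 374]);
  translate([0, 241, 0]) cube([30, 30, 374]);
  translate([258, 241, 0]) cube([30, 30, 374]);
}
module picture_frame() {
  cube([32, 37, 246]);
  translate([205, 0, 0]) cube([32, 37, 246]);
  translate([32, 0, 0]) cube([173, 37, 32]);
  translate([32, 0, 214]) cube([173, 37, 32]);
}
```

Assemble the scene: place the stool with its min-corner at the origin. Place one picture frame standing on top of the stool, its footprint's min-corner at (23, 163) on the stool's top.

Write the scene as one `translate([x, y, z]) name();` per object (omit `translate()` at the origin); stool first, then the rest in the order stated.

stool();
translate([23, 163, 400]) picture_frame();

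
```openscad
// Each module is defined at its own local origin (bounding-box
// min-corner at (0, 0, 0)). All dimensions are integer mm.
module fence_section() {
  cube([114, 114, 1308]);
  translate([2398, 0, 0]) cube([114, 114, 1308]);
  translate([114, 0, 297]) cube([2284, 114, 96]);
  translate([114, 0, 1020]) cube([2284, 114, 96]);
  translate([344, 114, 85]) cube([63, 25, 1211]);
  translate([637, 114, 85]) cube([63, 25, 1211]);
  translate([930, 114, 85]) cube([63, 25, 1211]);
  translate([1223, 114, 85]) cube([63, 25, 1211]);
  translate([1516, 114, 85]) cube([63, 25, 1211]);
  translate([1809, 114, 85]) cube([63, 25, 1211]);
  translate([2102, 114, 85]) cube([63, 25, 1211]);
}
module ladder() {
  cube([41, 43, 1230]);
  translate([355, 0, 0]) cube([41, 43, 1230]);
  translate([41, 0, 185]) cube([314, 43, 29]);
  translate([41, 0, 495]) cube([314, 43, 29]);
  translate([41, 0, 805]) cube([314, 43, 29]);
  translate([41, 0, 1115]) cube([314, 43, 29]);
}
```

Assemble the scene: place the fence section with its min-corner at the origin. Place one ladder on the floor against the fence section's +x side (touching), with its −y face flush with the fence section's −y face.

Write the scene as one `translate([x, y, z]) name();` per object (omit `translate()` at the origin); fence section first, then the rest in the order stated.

fence_section();
translate([2512, 0, 0]) ladder();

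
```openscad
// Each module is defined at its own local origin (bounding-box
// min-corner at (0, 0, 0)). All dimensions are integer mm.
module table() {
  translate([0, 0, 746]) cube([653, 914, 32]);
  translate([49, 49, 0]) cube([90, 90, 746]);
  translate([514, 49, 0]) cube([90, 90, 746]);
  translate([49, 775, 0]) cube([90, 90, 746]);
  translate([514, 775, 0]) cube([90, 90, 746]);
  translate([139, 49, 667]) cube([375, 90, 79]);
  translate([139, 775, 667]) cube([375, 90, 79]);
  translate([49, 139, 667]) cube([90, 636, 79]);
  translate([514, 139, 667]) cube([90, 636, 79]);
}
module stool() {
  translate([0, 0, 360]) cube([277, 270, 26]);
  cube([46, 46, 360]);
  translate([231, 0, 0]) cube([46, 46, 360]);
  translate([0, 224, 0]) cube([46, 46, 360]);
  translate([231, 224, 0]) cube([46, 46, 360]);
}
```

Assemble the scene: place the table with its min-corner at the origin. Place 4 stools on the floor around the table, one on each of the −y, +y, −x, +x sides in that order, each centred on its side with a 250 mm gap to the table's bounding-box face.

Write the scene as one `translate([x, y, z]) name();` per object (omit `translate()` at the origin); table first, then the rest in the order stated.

table();
translate([188, -520, 0]) stool();
translate([188, 1164, 0]) stool();
translate([-527, 322, 0]) stool();
translate([903, 322, 0]) stool();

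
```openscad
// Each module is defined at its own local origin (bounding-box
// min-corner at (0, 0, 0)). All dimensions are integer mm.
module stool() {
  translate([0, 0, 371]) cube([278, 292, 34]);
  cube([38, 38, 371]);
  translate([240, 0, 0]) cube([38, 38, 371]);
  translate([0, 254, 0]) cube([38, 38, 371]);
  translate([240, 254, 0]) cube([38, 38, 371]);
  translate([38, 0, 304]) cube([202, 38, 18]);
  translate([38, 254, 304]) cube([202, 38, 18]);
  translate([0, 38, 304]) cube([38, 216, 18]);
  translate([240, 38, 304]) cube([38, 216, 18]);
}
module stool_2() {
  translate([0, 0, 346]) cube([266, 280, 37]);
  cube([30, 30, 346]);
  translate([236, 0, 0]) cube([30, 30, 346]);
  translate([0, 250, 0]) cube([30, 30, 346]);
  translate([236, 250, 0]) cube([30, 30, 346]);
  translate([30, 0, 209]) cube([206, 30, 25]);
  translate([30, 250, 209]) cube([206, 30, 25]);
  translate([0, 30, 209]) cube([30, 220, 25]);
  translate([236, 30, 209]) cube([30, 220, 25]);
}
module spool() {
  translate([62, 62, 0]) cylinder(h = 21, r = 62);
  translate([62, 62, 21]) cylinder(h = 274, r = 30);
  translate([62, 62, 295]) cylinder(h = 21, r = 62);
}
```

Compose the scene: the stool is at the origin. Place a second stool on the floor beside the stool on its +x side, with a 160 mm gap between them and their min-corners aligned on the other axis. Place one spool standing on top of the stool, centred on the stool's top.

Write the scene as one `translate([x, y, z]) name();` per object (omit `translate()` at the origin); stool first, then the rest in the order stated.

stool();
translate([438, 0, 0]) stool_2();
translate([77, 84, 405]) spool();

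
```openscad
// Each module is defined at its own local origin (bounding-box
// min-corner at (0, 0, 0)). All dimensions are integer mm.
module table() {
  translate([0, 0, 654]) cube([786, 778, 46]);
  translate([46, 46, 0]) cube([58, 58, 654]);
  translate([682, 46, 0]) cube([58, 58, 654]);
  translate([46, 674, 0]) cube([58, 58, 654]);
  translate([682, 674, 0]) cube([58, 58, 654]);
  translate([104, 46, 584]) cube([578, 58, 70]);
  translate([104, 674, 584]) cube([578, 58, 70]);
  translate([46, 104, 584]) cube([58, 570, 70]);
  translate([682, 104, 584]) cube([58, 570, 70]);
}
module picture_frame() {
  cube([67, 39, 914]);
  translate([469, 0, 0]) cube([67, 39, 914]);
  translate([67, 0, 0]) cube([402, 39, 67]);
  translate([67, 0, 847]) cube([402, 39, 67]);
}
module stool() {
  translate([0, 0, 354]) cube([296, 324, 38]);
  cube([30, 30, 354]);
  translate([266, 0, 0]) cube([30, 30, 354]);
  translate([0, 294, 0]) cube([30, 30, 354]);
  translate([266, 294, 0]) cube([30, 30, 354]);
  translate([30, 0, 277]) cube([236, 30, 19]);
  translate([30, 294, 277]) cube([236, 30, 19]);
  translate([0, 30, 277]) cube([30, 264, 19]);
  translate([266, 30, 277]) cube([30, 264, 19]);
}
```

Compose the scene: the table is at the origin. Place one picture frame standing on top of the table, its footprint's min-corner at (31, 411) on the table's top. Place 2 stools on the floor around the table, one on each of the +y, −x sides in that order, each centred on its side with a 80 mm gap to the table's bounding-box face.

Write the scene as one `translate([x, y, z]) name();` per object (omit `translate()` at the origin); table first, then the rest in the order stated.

table();
translate([31, 411, 700]) picture_frame();
translate([245, 858, 0]) stool();
translate([-376, 227, 0]) stool();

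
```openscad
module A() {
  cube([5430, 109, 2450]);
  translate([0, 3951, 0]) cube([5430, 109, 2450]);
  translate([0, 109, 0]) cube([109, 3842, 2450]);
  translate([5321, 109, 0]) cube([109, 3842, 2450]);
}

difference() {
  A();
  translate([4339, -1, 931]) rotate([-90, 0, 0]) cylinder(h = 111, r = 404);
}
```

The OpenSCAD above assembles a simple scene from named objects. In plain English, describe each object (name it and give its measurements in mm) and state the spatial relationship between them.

A is the wall frame of a small rectangular building: four walls, each 2450 mm tall and 109 mm thick, enclosing a footprint 5430 mm (x) by 4060 mm (y) outside-to-outside, with no floor or roof. The front and back walls (the −y and +y sides) span the full width; the two side walls fit between them.

The house frame has a circular hole of radius 404 mm through its front wall, centred at (x = 4339, z = 931).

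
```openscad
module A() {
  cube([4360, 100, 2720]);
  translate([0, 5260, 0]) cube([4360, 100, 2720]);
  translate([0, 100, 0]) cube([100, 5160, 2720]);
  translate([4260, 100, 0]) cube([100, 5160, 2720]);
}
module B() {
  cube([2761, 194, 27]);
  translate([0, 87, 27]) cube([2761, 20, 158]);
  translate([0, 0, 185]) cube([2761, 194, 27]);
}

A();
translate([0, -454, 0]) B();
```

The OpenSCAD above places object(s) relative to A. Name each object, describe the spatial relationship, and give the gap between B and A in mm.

The I-beam's nearest face is 260 mm from the house frame's −y face.

A is a house frame. B is an I-beam. The I-beam is on the floor beside the house frame on its −y side. The gap between the I-beam and the house frame is 260 mm.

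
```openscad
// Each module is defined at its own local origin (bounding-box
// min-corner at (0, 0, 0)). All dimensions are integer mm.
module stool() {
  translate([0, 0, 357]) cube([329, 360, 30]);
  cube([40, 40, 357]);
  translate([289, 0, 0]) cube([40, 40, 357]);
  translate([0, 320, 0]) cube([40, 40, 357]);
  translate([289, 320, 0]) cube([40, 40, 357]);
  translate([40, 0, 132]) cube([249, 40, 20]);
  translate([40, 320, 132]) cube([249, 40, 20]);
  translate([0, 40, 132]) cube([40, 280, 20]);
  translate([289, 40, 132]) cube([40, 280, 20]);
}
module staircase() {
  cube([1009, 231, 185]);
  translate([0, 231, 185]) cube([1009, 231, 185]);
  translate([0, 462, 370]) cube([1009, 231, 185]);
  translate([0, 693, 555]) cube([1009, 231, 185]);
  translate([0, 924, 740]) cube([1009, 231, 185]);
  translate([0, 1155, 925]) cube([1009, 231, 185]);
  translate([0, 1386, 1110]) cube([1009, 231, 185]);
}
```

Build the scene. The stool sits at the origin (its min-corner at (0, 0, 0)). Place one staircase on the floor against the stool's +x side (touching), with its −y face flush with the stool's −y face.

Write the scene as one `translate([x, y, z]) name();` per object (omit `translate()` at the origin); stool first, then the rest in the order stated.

stool();
translate([329, 0, 0]) staircase();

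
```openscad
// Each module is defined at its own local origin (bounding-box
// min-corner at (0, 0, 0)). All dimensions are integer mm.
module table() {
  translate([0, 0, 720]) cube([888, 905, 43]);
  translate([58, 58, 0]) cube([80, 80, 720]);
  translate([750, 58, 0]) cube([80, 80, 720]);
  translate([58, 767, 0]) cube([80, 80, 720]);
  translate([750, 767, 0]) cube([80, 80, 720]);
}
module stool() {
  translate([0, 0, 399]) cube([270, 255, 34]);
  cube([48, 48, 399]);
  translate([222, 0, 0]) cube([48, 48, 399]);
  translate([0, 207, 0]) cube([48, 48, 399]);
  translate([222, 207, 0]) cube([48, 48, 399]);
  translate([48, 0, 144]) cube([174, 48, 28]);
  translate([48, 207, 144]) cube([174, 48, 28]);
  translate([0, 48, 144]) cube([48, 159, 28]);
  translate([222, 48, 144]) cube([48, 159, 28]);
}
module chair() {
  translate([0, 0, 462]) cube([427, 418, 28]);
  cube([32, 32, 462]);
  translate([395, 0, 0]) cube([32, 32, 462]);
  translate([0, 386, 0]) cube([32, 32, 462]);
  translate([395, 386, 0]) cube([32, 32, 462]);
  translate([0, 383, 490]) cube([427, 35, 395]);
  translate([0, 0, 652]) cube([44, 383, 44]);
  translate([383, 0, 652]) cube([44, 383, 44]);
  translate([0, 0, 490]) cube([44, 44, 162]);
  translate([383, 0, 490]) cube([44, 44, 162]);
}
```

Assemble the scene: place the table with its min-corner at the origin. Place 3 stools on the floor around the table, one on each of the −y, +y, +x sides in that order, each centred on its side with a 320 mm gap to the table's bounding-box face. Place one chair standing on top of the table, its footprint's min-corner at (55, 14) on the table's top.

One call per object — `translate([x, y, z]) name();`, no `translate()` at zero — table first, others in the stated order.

table();
translate([309, -575, 0]) stool();
translate([309, 1225, 0]) stool();
translate([1208, 325, 0]) stool();
translate([55, 14, 763]) chair();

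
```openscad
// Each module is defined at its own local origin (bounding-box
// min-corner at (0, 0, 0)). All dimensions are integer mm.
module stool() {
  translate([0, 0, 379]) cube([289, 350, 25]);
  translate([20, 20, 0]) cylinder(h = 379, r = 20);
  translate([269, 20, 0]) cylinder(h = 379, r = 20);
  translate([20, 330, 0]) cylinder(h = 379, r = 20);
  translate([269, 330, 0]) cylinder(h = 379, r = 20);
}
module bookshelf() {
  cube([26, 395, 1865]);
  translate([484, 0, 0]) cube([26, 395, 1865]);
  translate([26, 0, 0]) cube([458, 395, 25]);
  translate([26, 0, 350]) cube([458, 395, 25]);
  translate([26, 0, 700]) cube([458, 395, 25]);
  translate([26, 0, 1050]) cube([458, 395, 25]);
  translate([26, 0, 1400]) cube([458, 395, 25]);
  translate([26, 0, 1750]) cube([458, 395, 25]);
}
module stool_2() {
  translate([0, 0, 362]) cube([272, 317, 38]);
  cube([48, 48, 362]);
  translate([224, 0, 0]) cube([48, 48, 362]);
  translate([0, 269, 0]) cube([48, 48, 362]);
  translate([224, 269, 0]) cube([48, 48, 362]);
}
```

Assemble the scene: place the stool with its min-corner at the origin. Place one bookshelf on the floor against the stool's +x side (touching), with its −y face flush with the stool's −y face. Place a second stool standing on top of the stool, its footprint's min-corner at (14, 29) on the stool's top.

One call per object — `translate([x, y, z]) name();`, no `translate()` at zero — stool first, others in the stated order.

stool();
translate([289, 0, 0]) bookshelf();
translate([14, 29, 404]) stool_2();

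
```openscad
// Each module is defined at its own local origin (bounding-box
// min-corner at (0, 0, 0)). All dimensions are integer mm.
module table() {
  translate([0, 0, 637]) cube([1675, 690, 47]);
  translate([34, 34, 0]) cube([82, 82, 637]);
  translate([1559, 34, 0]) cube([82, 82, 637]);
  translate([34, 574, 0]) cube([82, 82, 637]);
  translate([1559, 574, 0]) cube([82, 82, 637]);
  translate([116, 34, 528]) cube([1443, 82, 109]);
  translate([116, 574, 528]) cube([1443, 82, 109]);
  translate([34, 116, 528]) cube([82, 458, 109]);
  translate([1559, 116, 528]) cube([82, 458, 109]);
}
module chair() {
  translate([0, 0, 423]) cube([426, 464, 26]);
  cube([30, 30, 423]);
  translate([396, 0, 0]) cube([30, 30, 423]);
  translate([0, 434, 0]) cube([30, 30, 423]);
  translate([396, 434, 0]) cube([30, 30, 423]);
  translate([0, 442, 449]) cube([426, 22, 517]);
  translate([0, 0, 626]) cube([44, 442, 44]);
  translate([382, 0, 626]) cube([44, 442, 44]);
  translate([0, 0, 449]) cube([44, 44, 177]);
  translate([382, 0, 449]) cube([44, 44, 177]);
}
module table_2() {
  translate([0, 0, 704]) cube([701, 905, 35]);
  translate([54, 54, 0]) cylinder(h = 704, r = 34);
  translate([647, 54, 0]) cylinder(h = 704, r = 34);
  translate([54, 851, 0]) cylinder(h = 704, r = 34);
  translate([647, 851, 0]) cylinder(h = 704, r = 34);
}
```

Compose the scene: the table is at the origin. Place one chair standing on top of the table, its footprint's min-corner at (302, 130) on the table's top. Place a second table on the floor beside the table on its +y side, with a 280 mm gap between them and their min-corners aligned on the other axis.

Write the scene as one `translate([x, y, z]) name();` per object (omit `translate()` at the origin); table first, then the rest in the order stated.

table();
translate([302, 130, 684]) chair();
translate([0, 970, 0]) table_2();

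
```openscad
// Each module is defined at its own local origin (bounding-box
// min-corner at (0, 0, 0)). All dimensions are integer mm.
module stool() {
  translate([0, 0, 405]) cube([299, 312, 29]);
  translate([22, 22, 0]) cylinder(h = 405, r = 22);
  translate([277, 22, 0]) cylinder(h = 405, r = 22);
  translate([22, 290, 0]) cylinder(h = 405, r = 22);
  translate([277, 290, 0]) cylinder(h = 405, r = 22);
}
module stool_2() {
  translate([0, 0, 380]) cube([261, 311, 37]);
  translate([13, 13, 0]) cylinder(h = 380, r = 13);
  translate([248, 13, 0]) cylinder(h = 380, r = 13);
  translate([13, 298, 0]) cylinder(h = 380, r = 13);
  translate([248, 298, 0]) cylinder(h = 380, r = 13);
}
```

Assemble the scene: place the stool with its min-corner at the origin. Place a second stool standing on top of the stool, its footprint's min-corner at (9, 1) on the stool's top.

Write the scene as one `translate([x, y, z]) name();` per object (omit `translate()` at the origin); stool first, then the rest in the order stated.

stool();
translate([9, 1, 434]) stool_2();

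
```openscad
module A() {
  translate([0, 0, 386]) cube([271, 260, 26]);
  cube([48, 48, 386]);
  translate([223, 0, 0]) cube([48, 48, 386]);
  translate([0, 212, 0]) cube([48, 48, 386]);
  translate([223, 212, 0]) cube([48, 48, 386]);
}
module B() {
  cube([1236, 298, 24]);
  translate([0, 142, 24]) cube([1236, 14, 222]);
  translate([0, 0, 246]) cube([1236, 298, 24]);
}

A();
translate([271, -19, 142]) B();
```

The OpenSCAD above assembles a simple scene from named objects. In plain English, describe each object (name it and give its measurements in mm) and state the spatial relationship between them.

A is a four-legged stool. The seat is 271×260 mm, 26 mm thick, top at z = 412 mm. It stands on four square legs, each 48×48 mm in cross-section, from z = 0 to the seat underside, each flush with a corner of the seat.

B is an I-beam lying along x, 1236 mm long. Overall section height 270 mm. Two flanges 298 mm wide (y) and 24 mm thick, one on the floor and one at the top; a web 14 mm thick runs between them, centred on the flange width.

The I-beam is beside the stool with their tops flush at z = 412.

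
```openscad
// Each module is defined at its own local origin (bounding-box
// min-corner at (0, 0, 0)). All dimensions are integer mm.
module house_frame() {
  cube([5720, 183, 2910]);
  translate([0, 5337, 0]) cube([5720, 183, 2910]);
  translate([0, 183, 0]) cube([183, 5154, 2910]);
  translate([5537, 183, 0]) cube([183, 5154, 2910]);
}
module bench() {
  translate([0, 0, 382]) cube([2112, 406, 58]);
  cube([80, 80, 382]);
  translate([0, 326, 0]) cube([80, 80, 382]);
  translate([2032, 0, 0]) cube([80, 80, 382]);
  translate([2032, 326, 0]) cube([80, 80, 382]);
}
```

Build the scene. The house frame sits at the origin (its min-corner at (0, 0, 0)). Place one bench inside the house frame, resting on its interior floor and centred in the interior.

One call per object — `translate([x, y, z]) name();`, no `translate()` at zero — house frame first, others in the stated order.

house_frame();
translate([1804, 2557, 0]) bench();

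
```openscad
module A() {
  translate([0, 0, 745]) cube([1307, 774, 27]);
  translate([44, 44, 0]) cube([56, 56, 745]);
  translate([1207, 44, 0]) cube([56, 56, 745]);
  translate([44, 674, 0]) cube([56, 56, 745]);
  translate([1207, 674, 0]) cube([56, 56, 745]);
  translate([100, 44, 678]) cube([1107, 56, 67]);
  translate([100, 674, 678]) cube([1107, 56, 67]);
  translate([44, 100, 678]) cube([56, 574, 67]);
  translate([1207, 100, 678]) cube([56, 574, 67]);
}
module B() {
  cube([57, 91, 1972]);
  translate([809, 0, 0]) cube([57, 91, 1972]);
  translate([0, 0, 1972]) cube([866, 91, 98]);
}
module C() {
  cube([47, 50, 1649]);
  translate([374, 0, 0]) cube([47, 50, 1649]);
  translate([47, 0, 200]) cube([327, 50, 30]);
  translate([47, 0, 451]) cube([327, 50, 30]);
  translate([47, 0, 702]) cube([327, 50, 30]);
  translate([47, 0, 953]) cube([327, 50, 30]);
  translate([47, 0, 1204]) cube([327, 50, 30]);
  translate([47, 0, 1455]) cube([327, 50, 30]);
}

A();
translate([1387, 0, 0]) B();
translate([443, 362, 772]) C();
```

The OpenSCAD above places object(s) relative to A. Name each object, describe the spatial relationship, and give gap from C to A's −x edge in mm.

A is a table. B is a door frame. C is a ladder. The door frame is on the floor beside the table on its +x side. The ladder is on top of the table, centred. The gap from the ladder to the table's −x edge is 443 mm.

The ladder's min-x is at 443; the table's min-x is 0; gap = 443 mm.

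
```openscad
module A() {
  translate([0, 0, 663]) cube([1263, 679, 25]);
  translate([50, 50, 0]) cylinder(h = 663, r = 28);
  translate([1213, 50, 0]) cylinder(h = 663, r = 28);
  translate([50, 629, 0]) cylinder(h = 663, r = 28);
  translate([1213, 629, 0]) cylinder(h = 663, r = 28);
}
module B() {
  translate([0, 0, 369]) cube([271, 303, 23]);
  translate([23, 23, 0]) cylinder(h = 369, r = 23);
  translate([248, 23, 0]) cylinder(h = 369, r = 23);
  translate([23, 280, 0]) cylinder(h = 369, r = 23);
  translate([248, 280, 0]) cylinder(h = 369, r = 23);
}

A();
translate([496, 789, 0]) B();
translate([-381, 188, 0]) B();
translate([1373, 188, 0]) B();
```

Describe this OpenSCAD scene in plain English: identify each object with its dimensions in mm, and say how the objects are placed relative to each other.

A is a table with a 1263×679 mm rectangular top, 25 mm thick, top surface at z = 688 mm, supported by four round legs of 56 mm diameter, each leg's bounding box inset 22 mm from the nearest pair of top edges, running from the floor.

B is a four-legged stool. The seat is 271×303 mm, 23 mm thick, top at z = 392 mm. It stands on four round legs, each 46 mm in diameter, from z = 0 to the seat underside, each leg's axis is inset half a diameter from the nearest pair of seat edges (so the leg's bounding box is flush with the corner).

Three stools sit around the table at the +y, −x, +x sides.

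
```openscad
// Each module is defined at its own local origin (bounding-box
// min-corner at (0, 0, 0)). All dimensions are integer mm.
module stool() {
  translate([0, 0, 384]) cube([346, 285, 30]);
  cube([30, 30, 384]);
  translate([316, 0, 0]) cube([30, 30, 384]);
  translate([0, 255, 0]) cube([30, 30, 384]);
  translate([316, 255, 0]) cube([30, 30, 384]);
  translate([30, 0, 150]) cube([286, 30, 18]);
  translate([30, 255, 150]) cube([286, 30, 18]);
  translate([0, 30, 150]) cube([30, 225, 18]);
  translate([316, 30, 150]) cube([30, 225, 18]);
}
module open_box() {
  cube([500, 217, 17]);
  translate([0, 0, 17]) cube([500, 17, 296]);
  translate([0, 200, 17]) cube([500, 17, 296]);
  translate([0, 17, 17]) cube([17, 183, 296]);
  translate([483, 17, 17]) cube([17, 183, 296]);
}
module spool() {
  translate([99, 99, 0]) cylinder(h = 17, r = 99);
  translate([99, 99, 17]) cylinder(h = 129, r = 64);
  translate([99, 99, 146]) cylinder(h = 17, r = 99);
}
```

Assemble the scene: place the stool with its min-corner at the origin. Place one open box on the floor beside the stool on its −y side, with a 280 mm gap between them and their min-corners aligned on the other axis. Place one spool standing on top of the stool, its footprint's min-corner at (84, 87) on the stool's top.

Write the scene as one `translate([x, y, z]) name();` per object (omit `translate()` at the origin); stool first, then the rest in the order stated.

stool();
translate([0, -497, 0]) open_box();
translate([84, 87, 414]) spool();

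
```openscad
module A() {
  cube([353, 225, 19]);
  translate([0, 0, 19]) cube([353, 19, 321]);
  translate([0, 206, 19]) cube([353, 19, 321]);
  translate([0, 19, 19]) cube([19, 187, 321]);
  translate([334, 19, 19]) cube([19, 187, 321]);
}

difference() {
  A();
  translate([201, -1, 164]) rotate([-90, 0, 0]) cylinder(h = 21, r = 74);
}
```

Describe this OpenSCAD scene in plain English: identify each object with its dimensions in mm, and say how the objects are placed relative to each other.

A is an open storage box with external size 353×225×340 mm and wall thickness 19 mm (the base is also 19 mm thick). The base covers the whole footprint; the four walls stand on the base, with the y-facing walls full-width and the x-facing walls fitting between their inner faces.

The open box has a circular hole of radius 74 mm through its front wall, centred at (x = 201, z = 164).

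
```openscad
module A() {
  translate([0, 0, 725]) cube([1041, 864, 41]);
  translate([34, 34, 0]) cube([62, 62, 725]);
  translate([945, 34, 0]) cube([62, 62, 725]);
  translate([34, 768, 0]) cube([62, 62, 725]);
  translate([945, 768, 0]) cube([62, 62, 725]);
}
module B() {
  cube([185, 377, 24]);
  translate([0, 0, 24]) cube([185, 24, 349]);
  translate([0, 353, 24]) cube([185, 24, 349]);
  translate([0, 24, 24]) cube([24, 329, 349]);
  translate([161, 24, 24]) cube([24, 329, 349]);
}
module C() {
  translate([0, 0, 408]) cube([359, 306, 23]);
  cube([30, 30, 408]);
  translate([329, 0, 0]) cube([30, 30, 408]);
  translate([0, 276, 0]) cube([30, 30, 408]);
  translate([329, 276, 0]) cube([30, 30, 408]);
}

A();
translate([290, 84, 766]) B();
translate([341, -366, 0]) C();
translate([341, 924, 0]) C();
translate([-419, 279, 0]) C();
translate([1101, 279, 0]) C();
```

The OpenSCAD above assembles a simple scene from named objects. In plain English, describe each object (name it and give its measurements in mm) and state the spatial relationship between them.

A is a table with a 1041×864 mm rectangular top, 41 mm thick, top surface at z = 766 mm, supported by four 62×62 mm square legs, each inset 34 mm from the nearest pair of top edges, running from the floor.

B is an open storage box with external size 185×377×373 mm and wall thickness 24 mm (the base is also 24 mm thick). The base covers the whole footprint; the four walls stand on the base, with the y-facing walls full-width and the x-facing walls fitting between their inner faces.

C is a four-legged stool. The seat is a 359×306×23 mm slab whose top surface is at z = 431 mm; four square legs, each 30×30 mm in cross-section, run from the floor (z = 0) to the underside of the seat, each flush with a corner of the seat.

The open box is on top of the table. Four stools sit around the table at the −y, +y, −x, +x sides.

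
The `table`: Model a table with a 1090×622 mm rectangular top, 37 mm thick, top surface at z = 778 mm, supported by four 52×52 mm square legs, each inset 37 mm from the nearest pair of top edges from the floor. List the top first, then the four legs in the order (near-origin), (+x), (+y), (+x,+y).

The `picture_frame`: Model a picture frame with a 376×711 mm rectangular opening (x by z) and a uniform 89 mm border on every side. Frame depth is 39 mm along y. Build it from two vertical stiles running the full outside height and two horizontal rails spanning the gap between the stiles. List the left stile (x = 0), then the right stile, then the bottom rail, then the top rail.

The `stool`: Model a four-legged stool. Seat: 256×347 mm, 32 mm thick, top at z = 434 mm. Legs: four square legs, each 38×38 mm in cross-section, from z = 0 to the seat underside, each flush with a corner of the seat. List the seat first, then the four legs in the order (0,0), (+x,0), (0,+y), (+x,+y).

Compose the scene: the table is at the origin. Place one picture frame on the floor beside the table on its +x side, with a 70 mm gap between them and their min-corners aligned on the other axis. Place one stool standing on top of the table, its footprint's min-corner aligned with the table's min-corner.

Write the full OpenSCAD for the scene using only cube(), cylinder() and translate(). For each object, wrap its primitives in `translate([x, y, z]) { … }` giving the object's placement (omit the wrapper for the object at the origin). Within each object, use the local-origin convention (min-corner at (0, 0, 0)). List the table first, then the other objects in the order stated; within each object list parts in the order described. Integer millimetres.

translate([0, 0, 741]) cube([1090, 622, 37]);
translate([37, 37, 0]) cube([52, 52, 741]);
translate([1001, 37, 0]) cube([52, 52, 741]);
translate([37, 533, 0]) cube([52, 52, 741]);
translate([1001, 533, 0]) cube([52, 52, 741]);
translate([1160, 0, 0]) {
  cube([89, 39, 889]);
  translate([465, 0, 0]) cube([89, 39, 889]);
  translate([89, 0, 0]) cube([376, 39, 89]);
  translate([89, 0, 800]) cube([376, 39, 89]);
}
translate([0, 0, 778]) {
  translate([0, 0, 402]) cube([256, 347, 32]);
  cube([38, 38, 402]);
  translate([218, 0, 0]) cube([38, 38, 402]);
  translate([0, 309, 0]) cube([38, 38, 402]);
  translate([218, 309, 0]) cube([38, 38, 402]);
}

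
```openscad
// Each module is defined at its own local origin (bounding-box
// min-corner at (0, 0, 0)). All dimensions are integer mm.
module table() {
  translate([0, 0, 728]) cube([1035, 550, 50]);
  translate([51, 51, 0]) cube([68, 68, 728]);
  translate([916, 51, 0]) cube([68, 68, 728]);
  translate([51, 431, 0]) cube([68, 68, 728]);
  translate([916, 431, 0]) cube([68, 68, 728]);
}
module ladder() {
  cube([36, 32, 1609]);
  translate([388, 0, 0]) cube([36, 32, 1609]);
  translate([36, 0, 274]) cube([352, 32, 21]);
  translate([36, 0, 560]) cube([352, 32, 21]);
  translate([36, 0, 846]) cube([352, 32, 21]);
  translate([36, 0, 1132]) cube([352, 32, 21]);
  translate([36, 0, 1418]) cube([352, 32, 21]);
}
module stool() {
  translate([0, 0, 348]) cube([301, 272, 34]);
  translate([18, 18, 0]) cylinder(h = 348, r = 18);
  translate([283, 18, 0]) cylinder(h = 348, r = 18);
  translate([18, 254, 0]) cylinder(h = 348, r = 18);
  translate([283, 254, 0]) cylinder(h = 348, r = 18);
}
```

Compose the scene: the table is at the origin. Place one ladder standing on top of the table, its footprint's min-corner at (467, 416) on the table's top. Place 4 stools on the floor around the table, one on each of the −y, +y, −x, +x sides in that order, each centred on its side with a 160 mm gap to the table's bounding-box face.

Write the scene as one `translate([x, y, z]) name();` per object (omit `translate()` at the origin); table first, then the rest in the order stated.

table();
translate([467, 416, 778]) ladder();
translate([367, -432, 0]) stool();
translate([367, 710, 0]) stool();
translate([-461, 139, 0]) stool();
translate([1195, 139, 0]) stool();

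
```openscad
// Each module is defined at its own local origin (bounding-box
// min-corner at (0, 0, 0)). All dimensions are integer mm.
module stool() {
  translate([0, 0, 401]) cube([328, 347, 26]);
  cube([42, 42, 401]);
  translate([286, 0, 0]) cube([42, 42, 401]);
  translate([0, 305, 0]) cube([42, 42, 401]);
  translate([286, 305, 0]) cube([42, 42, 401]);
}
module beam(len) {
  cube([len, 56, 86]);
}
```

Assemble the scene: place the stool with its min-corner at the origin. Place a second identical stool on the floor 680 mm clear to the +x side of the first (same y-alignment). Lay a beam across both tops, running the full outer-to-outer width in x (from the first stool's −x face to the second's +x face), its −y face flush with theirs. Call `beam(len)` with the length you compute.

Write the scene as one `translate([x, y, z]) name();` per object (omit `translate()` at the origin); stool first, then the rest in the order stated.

stool();
translate([1008, 0, 0]) stool();
translate([0, 0, 427]) beam(1336);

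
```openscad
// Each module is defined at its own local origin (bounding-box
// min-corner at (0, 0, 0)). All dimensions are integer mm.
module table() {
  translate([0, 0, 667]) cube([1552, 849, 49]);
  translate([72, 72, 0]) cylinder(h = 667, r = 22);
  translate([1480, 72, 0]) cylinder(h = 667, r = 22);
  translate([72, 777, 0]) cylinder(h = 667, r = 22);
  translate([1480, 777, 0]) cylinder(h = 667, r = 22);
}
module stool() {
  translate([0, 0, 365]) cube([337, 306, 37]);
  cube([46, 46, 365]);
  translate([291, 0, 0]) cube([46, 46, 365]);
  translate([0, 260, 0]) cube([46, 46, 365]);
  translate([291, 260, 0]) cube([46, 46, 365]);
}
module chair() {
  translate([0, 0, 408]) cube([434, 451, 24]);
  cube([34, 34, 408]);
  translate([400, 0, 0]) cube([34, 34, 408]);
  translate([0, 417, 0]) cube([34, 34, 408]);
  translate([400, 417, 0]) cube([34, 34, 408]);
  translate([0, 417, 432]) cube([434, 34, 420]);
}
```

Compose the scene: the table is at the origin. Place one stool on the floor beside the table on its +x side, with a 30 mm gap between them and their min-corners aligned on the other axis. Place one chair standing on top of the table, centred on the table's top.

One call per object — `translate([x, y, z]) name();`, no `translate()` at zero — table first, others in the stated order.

table();
translate([1582, 0, 0]) stool();
translate([559, 199, 716]) chair();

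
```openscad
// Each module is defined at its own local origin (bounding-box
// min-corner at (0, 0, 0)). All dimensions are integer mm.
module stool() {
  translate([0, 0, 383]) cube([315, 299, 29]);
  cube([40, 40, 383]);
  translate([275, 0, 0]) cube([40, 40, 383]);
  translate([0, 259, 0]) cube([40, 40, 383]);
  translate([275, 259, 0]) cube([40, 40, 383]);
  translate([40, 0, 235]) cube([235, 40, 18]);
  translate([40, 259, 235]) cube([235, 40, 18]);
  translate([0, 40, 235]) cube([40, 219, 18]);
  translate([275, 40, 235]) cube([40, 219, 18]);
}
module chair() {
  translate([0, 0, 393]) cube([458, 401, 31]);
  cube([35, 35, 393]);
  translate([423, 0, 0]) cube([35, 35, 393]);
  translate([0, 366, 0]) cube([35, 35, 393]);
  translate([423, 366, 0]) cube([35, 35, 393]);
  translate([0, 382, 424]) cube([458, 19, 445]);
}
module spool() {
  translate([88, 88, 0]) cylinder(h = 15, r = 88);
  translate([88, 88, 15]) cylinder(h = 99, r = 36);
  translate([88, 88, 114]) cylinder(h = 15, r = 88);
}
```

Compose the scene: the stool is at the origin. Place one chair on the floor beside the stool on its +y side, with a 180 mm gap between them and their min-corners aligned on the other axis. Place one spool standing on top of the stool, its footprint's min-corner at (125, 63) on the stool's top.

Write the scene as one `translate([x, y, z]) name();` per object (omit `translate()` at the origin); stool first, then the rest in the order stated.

stool();
translate([0, 479, 0]) chair();
translate([125, 63, 412]) spool();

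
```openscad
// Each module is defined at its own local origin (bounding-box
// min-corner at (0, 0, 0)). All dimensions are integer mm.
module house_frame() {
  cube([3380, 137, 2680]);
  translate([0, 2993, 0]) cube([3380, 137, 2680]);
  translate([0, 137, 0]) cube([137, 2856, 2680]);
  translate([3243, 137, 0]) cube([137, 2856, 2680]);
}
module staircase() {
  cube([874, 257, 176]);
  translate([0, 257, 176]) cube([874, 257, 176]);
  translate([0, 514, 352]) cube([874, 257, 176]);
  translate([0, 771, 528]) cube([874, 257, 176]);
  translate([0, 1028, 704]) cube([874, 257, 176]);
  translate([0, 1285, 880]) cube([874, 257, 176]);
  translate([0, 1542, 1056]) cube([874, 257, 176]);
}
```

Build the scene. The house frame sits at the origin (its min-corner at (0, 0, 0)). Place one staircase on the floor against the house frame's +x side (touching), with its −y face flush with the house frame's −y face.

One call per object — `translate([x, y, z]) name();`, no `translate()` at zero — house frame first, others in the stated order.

house_frame();
translate([3380, 0, 0]) staircase();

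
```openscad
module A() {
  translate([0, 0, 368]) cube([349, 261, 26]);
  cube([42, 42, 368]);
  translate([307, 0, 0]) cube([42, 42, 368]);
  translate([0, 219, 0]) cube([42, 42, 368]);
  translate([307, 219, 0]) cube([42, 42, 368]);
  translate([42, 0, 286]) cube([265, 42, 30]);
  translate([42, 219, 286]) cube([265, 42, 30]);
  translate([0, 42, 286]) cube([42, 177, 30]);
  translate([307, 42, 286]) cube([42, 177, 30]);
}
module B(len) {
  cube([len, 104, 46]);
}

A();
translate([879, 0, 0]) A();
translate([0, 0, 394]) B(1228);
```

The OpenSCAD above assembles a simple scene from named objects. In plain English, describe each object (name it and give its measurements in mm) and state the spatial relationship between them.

A is a four-legged stool. The seat is a 349×261×26 mm slab whose top surface is at z = 394 mm; four square legs, each 42×42 mm in cross-section, run from the floor (z = 0) to the underside of the seat, each flush with a corner of the seat. Four stretchers, 42 mm wide and 30 mm tall, connect adjacent legs with their undersides at z = 286 mm, each running between the inner faces of the legs it joins and aligned with the legs' outer faces on the other axis.

B is a rectangular beam 1228 mm long (x), 104 mm deep (y), 46 mm thick (z).

The beam spans the tops of two stools placed 530 mm apart, resting at z = 394 mm.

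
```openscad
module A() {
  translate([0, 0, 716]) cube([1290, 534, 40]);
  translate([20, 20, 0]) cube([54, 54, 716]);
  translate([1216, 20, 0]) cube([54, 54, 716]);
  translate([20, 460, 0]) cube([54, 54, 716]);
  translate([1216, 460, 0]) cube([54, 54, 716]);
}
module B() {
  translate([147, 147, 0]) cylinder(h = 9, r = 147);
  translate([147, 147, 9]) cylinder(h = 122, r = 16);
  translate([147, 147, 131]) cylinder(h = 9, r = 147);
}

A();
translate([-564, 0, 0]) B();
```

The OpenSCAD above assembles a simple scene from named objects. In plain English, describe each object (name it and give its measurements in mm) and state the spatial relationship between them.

A is a table with a 1290×534 mm rectangular top, 40 mm thick, top surface at z = 756 mm, supported by four 54×54 mm square legs, each inset 20 mm from the nearest pair of top edges, running from the floor.

B is a spool: two coaxial disc flanges of radius 147 mm and thickness 9 mm, joined by a core cylinder of radius 16 mm and height 122 mm. The lower flange rests on z = 0 and the three cylinders share a vertical axis.

The spool is on the floor beside the table on its −x side.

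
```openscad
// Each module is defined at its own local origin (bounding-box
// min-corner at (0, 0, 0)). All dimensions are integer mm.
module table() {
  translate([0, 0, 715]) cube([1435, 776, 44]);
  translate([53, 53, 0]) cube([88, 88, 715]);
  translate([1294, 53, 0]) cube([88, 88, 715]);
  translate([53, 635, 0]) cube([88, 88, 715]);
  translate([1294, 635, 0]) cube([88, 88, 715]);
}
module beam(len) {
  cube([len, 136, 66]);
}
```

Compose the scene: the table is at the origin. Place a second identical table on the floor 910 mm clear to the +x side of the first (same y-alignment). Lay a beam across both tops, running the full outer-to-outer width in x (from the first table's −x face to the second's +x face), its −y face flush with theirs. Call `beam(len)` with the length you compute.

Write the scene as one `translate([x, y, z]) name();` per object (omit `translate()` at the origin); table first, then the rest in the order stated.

table();
translate([2345, 0, 0]) table();
translate([0, 0, 759]) beam(3780);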